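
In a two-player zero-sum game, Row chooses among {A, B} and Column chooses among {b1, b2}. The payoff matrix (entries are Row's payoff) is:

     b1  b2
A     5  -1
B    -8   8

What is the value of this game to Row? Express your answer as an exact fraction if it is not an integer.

16/11

Row minima: A → -1, B → -8; maximin = -1.
Column maxima: b1 → 5, b2 → 8; minimax = 5.
-1 ≠ 5, so there is no saddle point; optimal play is mixed.
Let Row play A with probability p. Expected payoff against b1: 5p + (-8)(1−p) = 13p − 8; against b2: (-1)p + 8(1−p) = −9p + 8.
Setting these equal: 13p − 8 = −9p + 8 ⇒ 22p = 16 ⇒ p = 8/11, and the value is (13)·(8/11) − 8 = 16/11.
For Column: with q = P(b1), equating A's and B's payoffs gives 6q − 1 = −16q + 8 ⇒ q = 9/22.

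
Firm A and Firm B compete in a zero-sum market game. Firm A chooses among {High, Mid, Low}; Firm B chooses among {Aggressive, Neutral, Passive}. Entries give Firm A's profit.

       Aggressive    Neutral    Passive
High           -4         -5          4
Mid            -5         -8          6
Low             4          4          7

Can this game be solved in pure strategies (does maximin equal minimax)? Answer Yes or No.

Row minima: High → -5, Mid → -8, Low → 4; maximin = 4.
Column maxima: Aggressive → 4, Neutral → 4, Passive → 7; minimax = 4.
maximin = minimax = 4, so a saddle point exists.

Yes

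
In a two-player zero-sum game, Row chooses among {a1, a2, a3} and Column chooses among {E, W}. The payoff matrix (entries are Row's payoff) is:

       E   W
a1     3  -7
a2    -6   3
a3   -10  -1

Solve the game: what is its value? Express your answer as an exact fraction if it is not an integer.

Row minima: a1 → -7, a2 → -6, a3 → -10; maximin = -6.
Column maxima: E → 3, W → 3; minimax = 3.
-6 ≠ 3, so there is no saddle point; optimal play is mixed.
a3 is strictly dominated by a2, so Row never plays it.
On the remaining 2×2 (a1, a2 vs E, W):
Let Row play a1 with probability p. Expected payoff against E: 3p + (-6)(1−p) = 9p − 6; against W: (-7)p + 3(1−p) = −10p + 3.
Setting these equal: 9p − 6 = −10p + 3 ⇒ 19p = 9 ⇒ p = 9/19, and the value is (9)·(9/19) − 6 = -33/19.
For Column: with q = P(E), equating a1's and a2's payoffs gives 10q − 7 = −9q + 3 ⇒ q = 10/19.

-33/19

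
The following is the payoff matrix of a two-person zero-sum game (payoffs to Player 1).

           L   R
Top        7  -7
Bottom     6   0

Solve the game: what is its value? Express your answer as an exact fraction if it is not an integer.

Row minima: Top → -7, Bottom → 0; maximin = 0.
Column maxima: L → 7, R → 0; minimax = 0.
Since maximin = minimax = 0, there is a saddle point and the value is 0.

0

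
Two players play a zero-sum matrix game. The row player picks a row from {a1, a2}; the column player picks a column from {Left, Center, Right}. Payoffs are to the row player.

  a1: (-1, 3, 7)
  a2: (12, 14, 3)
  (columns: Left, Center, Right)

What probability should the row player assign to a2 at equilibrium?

Row minima: a1 → -1, a2 → 3; maximin = 3.
Column maxima: Left → 12, Center → 14, Right → 7; minimax = 7.
3 ≠ 7, so there is no saddle point; optimal play is mixed.
Center is strictly dominated by Left (it gives the row player strictly more in every row), so the column player never plays it.
On the remaining 2×2 (a1, a2 vs Left, Right):
Let the row player play a1 with probability p. Expected payoff against Left: (-1)p + 12(1−p) = −13p + 12; against Right: 7p + 3(1−p) = 4p + 3.
Setting these equal: −13p + 12 = 4p + 3 ⇒ −17p = -9 ⇒ p = 9/17, and the value is (-13)·(9/17) + 12 = 87/17.
For the column player: with q = P(Left), equating a1's and a2's payoffs gives −8q + 7 = 9q + 3 ⇒ q = 4/17.

8/17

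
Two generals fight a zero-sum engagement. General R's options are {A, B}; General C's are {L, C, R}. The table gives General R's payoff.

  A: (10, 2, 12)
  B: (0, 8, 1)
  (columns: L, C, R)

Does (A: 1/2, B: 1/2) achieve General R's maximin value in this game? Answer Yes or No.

Against L this mix gives (1/2)·10 + (1/2)·0 = 5.
Against C this mix gives (1/2)·2 + (1/2)·8 = 5.
Against R this mix gives (1/2)·12 + (1/2)·1 = 13/2.
All of General C's active replies (L, C) yield 5, and no column does worse for General R. The mix makes General C indifferent and guarantees 5, so it is optimal.

Yes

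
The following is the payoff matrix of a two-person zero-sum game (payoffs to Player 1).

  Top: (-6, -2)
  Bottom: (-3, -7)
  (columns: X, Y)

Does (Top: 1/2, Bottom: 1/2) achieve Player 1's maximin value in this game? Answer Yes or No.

Yes

Against X this mix gives (1/2)·(-6) + (1/2)·(-3) = -9/2.
Against Y this mix gives (1/2)·(-2) + (1/2)·(-7) = -9/2.
All of Player 2's active replies (X, Y) yield -9/2, and no column does worse for Player 1. The mix makes Player 2 indifferent and guarantees -9/2, so it is optimal.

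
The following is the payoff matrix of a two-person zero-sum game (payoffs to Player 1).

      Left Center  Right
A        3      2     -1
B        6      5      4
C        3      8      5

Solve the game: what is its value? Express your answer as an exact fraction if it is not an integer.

9/2

Row minima: A → -1, B → 4, C → 3; maximin = 4.
Column maxima: Left → 6, Center → 8, Right → 5; minimax = 5.
4 ≠ 5, so there is no saddle point; optimal play is mixed.
A is strictly dominated by B, so Player 1 never plays it.
Center is strictly dominated by Right (it gives Player 1 strictly more in every row), so Player 2 never plays it.
On the remaining 2×2 (B, C vs Left, Right):
Let Player 1 play B with probability p. Expected payoff against Left: 6p + 3(1−p) = 3p + 3; against Right: 4p + 5(1−p) = −p + 5.
Setting these equal: 3p + 3 = −p + 5 ⇒ 4p = 2 ⇒ p = 1/2, and the value is (3)·(1/2) + 3 = 9/2.
For Player 2: with q = P(Left), equating B's and C's payoffs gives 2q + 4 = −2q + 5 ⇒ q = 1/4.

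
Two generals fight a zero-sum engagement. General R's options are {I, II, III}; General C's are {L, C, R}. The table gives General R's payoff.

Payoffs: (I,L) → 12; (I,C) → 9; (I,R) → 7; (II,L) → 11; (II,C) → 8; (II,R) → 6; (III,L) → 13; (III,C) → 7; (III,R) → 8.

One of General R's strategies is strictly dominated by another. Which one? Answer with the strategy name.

I gives a strictly higher payoff than II against every column: 12 > 11, 9 > 8, 7 > 6.
So II is strictly dominated and General R never plays it.

II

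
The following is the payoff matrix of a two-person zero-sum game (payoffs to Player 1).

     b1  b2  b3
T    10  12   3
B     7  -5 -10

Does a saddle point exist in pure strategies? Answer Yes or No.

Yes

Row minima: T → 3, B → -10; maximin = 3.
Column maxima: b1 → 10, b2 → 12, b3 → 3; minimax = 3.
maximin = minimax = 3, so a saddle point exists.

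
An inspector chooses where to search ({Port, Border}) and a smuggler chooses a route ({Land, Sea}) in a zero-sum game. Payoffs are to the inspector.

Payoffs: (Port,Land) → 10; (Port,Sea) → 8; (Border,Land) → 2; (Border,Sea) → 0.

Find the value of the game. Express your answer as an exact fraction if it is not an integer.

8

Row minima: Port → 8, Border → 0; maximin = 8.
Column maxima: Land → 10, Sea → 8; minimax = 8.
Since maximin = minimax = 8, there is a saddle point and the value is 8.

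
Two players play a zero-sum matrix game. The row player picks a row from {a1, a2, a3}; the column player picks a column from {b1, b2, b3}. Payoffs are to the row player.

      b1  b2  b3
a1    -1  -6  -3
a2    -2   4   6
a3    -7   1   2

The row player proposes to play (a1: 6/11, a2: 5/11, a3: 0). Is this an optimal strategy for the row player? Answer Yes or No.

Against b1 this mix gives (6/11)·(-1) + (5/11)·(-2) = -16/11.
Against b2 this mix gives (6/11)·(-6) + (5/11)·4 = -16/11.
Against b3 this mix gives (6/11)·(-3) + (5/11)·6 = 12/11.
All of the column player's active replies (b1, b2) yield -16/11, and no column does worse for the row player. The mix makes the column player indifferent and guarantees -16/11, so it is optimal.

Yes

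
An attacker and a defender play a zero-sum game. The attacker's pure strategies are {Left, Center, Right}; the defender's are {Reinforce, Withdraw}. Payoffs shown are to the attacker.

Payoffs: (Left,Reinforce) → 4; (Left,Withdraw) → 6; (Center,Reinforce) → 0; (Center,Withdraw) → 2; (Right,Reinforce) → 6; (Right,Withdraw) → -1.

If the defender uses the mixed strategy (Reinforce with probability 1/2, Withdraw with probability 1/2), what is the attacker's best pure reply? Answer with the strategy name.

Left

Expected payoff of Left: (1/2)·4 + (1/2)·6 = 5.
Expected payoff of Center: (1/2)·0 + (1/2)·2 = 1.
Expected payoff of Right: (1/2)·6 + (1/2)·(-1) = 5/2.
The largest is 5, so the attacker's best response is Left.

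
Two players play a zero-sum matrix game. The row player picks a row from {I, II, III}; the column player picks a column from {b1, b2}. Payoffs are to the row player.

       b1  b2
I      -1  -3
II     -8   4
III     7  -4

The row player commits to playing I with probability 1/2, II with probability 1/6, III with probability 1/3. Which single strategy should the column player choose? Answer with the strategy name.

b2

If the column player plays b1, the row player's expected payoff is (1/2)·(-1) + (1/6)·(-8) + (1/3)·7 = 1/2.
If the column player plays b2, the row player's expected payoff is (1/2)·(-3) + (1/6)·4 + (1/3)·(-4) = -13/6.
The column player minimizes the row player's payoff; the smallest is -13/6, so the best response is b2.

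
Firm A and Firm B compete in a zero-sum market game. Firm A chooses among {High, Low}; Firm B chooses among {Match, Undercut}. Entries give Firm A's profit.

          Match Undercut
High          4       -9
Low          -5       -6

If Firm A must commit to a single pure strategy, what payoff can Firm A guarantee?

Row minima: High → -9, Low → -6.
The best of these is -6.

-6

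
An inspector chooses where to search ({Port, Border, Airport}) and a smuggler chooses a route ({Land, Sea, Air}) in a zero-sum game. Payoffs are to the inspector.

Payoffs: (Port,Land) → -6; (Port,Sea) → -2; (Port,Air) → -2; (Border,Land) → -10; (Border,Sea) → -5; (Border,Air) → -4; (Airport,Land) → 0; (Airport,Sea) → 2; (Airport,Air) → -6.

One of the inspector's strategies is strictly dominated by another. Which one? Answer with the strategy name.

Port gives a strictly higher payoff than Border against every column: -6 > -10, -2 > -5, -2 > -4.
So Border is strictly dominated and the inspector never plays it.

Border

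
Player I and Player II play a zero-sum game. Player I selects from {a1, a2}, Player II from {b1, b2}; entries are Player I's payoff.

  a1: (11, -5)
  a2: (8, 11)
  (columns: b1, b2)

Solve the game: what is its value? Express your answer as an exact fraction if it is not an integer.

Row minima: a1 → -5, a2 → 8; maximin = 8.
Column maxima: b1 → 11, b2 → 11; minimax = 11.
8 ≠ 11, so there is no saddle point; optimal play is mixed.
Let Player I play a1 with probability p. Expected payoff against b1: 11p + 8(1−p) = 3p + 8; against b2: (-5)p + 11(1−p) = −16p + 11.
Setting these equal: 3p + 8 = −16p + 11 ⇒ 19p = 3 ⇒ p = 3/19, and the value is (3)·(3/19) + 8 = 161/19.
For Player II: with q = P(b1), equating a1's and a2's payoffs gives 16q − 5 = −3q + 11 ⇒ q = 16/19.

161/19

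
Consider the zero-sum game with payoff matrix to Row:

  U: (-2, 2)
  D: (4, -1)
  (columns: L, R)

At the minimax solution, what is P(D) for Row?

4/9

Row minima: U → -2, D → -1; maximin = -1.
Column maxima: L → 4, R → 2; minimax = 2.
-1 ≠ 2, so there is no saddle point; optimal play is mixed.
Let Row play U with probability p. Expected payoff against L: (-2)p + 4(1−p) = −6p + 4; against R: 2p + (-1)(1−p) = 3p − 1.
Setting these equal: −6p + 4 = 3p − 1 ⇒ −9p = -5 ⇒ p = 5/9, and the value is (-6)·(5/9) + 4 = 2/3.
For Column: with q = P(L), equating U's and D's payoffs gives −4q + 2 = 5q − 1 ⇒ q = 1/3.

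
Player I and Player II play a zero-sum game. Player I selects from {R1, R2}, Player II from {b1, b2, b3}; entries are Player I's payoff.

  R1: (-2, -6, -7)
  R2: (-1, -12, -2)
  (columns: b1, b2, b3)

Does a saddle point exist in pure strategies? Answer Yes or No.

No

Row minima: R1 → -7, R2 → -12; maximin = -7.
Column maxima: b1 → -1, b2 → -6, b3 → -2; minimax = -6.
-7 ≠ -6, so no pure-strategy equilibrium exists.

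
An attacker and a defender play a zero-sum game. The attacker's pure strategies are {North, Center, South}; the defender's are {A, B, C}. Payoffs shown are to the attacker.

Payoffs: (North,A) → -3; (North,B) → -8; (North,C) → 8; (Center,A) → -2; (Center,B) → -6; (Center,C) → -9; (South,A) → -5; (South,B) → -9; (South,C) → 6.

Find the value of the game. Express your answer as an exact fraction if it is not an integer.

-120/19

Row minima: North → -8, Center → -9, South → -9; maximin = -8.
Column maxima: A → -2, B → -6, C → 8; minimax = -6.
-8 ≠ -6, so there is no saddle point; optimal play is mixed.
South is strictly dominated by North, so the attacker never plays it.
A is strictly dominated by B (it gives the attacker strictly more in every row), so the defender never plays it.
On the remaining 2×2 (North, Center vs B, C):
Let the attacker play North with probability p. Expected payoff against B: (-8)p + (-6)(1−p) = −2p − 6; against C: 8p + (-9)(1−p) = 17p − 9.
Setting these equal: −2p − 6 = 17p − 9 ⇒ −19p = -3 ⇒ p = 3/19, and the value is (-2)·(3/19) − 6 = -120/19.
For the defender: with q = P(B), equating North's and Center's payoffs gives −16q + 8 = 3q − 9 ⇒ q = 17/19.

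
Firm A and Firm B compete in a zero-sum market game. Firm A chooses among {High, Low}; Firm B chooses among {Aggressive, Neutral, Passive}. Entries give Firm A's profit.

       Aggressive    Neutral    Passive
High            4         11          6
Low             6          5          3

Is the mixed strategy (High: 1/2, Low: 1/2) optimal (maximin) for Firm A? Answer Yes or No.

Against Aggressive this mix gives (1/2)·4 + (1/2)·6 = 5.
Against Neutral this mix gives (1/2)·11 + (1/2)·5 = 8.
Against Passive this mix gives (1/2)·6 + (1/2)·3 = 9/2.
Firm B will play Passive, holding Firm A to 9/2. Shifting weight toward the row that does better against Passive would raise this floor (the equalizing mix achieves 24/5 against both Passive and Aggressive), so the proposed strategy is not optimal.

No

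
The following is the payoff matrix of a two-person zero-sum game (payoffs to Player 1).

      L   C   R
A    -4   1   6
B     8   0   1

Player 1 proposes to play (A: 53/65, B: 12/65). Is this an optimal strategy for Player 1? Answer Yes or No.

Against L this mix gives (53/65)·(-4) + (12/65)·8 = -116/65.
Against C this mix gives (53/65)·1 + (12/65)·0 = 53/65.
Against R this mix gives (53/65)·6 + (12/65)·1 = 66/13.
Player 2 will play L, holding Player 1 to -116/65. Shifting weight toward the row that does better against L would raise this floor (the equalizing mix achieves 8/13 against both L and C), so the proposed strategy is not optimal.

No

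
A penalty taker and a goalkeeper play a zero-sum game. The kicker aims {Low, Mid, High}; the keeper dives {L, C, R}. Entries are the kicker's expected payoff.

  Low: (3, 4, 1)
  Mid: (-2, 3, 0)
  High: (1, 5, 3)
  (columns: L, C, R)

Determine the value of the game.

Row minima: Low → 1, Mid → -2, High → 1; maximin = 1.
Column maxima: L → 3, C → 5, R → 3; minimax = 3.
1 ≠ 3, so there is no saddle point; optimal play is mixed.
Mid is strictly dominated by Low, so the kicker never plays it.
C is strictly dominated by L (it gives the kicker strictly more in every row), so the keeper never plays it.
On the remaining 2×2 (Low, High vs L, R):
Let the kicker play Low with probability p. Expected payoff against L: 3p + 1(1−p) = 2p + 1; against R: 1p + 3(1−p) = −2p + 3.
Setting these equal: 2p + 1 = −2p + 3 ⇒ 4p = 2 ⇒ p = 1/2, and the value is (2)·(1/2) + 1 = 2.
For the keeper: with q = P(L), equating Low's and High's payoffs gives 2q + 1 = −2q + 3 ⇒ q = 1/2.

2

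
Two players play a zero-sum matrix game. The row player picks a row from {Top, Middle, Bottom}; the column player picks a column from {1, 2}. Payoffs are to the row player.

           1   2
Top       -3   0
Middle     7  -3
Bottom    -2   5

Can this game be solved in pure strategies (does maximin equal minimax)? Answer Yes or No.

No

Row minima: Top → -3, Middle → -3, Bottom → -2; maximin = -2.
Column maxima: 1 → 7, 2 → 5; minimax = 5.
-2 ≠ 5, so no pure-strategy equilibrium exists.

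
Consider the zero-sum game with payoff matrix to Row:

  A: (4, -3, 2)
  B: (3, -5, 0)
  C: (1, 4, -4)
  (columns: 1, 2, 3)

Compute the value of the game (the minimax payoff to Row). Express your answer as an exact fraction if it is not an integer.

-4/13

Row minima: A → -3, B → -5, C → -4; maximin = -3.
Column maxima: 1 → 4, 2 → 4, 3 → 2; minimax = 2.
-3 ≠ 2, so there is no saddle point; optimal play is mixed.
B is strictly dominated by A, so Row never plays it.
1 is strictly dominated by 3 (it gives Row strictly more in every row), so Column never plays it.
On the remaining 2×2 (A, C vs 2, 3):
Let Row play A with probability p. Expected payoff against 2: (-3)p + 4(1−p) = −7p + 4; against 3: 2p + (-4)(1−p) = 6p − 4.
Setting these equal: −7p + 4 = 6p − 4 ⇒ −13p = -8 ⇒ p = 8/13, and the value is (-7)·(8/13) + 4 = -4/13.
For Column: with q = P(2), equating A's and C's payoffs gives −5q + 2 = 8q − 4 ⇒ q = 6/13.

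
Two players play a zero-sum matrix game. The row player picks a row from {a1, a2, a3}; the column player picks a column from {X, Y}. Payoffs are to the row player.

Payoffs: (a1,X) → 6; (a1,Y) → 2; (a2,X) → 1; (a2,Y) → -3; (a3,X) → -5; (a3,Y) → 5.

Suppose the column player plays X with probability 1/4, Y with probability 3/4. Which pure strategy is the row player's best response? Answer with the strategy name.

Expected payoff of a1: (1/4)·6 + (3/4)·2 = 3.
Expected payoff of a2: (1/4)·1 + (3/4)·(-3) = -2.
Expected payoff of a3: (1/4)·(-5) + (3/4)·5 = 5/2.
The largest is 3, so the row player's best response is a1.

a1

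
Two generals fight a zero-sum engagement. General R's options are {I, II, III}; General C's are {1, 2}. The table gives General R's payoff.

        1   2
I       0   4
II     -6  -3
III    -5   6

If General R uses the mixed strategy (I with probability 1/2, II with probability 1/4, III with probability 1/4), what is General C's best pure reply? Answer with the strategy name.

If General C plays 1, General R's expected payoff is (1/2)·0 + (1/4)·(-6) + (1/4)·(-5) = -11/4.
If General C plays 2, General R's expected payoff is (1/2)·4 + (1/4)·(-3) + (1/4)·6 = 11/4.
General C minimizes General R's payoff; the smallest is -11/4, so the best response is 1.

1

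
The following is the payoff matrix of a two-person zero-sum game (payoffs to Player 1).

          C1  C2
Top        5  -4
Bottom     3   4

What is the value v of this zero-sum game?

Row minima: Top → -4, Bottom → 3; maximin = 3.
Column maxima: C1 → 5, C2 → 4; minimax = 4.
3 ≠ 4, so there is no saddle point; optimal play is mixed.
Let Player 1 play Top with probability p. Expected payoff against C1: 5p + 3(1−p) = 2p + 3; against C2: (-4)p + 4(1−p) = −8p + 4.
Setting these equal: 2p + 3 = −8p + 4 ⇒ 10p = 1 ⇒ p = 1/10, and the value is (2)·(1/10) + 3 = 16/5.
For Player 2: with q = P(C1), equating Top's and Bottom's payoffs gives 9q − 4 = −q + 4 ⇒ q = 4/5.

16/5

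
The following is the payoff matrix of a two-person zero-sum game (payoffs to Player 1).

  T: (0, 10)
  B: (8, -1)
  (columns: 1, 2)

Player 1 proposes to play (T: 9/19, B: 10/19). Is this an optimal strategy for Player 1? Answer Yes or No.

Yes

Against 1 this mix gives (9/19)·0 + (10/19)·8 = 80/19.
Against 2 this mix gives (9/19)·10 + (10/19)·(-1) = 80/19.
All of Player 2's active replies (1, 2) yield 80/19, and no column does worse for Player 1. The mix makes Player 2 indifferent and guarantees 80/19, so it is optimal.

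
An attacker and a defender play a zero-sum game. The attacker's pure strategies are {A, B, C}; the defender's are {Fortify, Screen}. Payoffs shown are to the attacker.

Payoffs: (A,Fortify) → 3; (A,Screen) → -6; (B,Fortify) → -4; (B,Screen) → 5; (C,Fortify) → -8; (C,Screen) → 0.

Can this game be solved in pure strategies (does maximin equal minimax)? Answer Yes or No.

Row minima: A → -6, B → -4, C → -8; maximin = -4.
Column maxima: Fortify → 3, Screen → 5; minimax = 3.
-4 ≠ 3, so no pure-strategy equilibrium exists.

No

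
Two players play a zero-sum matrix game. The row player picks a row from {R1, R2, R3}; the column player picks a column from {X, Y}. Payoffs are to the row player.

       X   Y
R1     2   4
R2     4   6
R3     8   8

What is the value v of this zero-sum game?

8

Row minima: R1 → 2, R2 → 4, R3 → 8; maximin = 8.
Column maxima: X → 8, Y → 8; minimax = 8.
Since maximin = minimax = 8, there is a saddle point and the value is 8.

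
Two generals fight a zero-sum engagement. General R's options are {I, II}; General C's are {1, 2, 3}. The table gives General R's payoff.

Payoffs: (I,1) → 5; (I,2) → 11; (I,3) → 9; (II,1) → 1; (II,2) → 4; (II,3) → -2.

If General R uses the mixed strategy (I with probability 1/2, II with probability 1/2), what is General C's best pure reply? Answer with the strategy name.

If General C plays 1, General R's expected payoff is (1/2)·5 + (1/2)·1 = 3.
If General C plays 2, General R's expected payoff is (1/2)·11 + (1/2)·4 = 15/2.
If General C plays 3, General R's expected payoff is (1/2)·9 + (1/2)·(-2) = 7/2.
General C minimizes General R's payoff; the smallest is 3, so the best response is 1.

1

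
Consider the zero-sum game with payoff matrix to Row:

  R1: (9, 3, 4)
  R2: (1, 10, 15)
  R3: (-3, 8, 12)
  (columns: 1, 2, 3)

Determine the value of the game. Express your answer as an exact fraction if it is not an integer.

29/5

Row minima: R1 → 3, R2 → 1, R3 → -3; maximin = 3.
Column maxima: 1 → 9, 2 → 10, 3 → 15; minimax = 9.
3 ≠ 9, so there is no saddle point; optimal play is mixed.
R3 is strictly dominated by R2, so Row never plays it.
3 is strictly dominated by 2 (it gives Row strictly more in every row), so Column never plays it.
On the remaining 2×2 (R1, R2 vs 1, 2):
Let Row play R1 with probability p. Expected payoff against 1: 9p + 1(1−p) = 8p + 1; against 2: 3p + 10(1−p) = −7p + 10.
Setting these equal: 8p + 1 = −7p + 10 ⇒ 15p = 9 ⇒ p = 3/5, and the value is (8)·(3/5) + 1 = 29/5.
For Column: with q = P(1), equating R1's and R2's payoffs gives 6q + 3 = −9q + 10 ⇒ q = 7/15.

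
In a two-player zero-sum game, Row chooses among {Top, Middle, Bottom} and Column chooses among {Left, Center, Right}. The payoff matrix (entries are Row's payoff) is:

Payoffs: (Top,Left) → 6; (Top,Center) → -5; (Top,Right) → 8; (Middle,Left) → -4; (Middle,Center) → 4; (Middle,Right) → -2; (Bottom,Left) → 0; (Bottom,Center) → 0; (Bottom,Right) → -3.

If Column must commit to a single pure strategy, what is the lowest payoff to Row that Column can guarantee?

Column maxima: Left → 6, Center → 4, Right → 8.
The smallest of these is 4.

4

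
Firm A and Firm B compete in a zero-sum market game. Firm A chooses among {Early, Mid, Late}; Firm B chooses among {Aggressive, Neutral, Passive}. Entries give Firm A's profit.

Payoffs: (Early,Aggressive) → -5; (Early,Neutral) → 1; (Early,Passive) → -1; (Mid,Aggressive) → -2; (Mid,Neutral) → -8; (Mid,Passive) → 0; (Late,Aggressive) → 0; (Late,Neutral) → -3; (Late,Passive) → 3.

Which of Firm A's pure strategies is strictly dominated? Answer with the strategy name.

Mid

Late gives a strictly higher payoff than Mid against every column: 0 > -2, -3 > -8, 3 > 0.
So Mid is strictly dominated and Firm A never plays it.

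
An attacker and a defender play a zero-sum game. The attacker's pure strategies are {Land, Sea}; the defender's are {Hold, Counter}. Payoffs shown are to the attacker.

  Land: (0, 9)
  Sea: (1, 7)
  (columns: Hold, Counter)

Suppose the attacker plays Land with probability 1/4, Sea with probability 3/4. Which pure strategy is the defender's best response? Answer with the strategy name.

Hold

If the defender plays Hold, the attacker's expected payoff is (1/4)·0 + (3/4)·1 = 3/4.
If the defender plays Counter, the attacker's expected payoff is (1/4)·9 + (3/4)·7 = 15/2.
The defender minimizes the attacker's payoff; the smallest is 3/4, so the best response is Hold.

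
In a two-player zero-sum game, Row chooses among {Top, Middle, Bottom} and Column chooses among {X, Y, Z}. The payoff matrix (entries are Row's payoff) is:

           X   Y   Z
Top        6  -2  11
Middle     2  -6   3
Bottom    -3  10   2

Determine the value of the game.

18/7

Row minima: Top → -2, Middle → -6, Bottom → -3; maximin = -2.
Column maxima: X → 6, Y → 10, Z → 11; minimax = 6.
-2 ≠ 6, so there is no saddle point; optimal play is mixed.
Middle is strictly dominated by Top, so Row never plays it.
Z is strictly dominated by X (it gives Row strictly more in every row), so Column never plays it.
On the remaining 2×2 (Top, Bottom vs X, Y):
Let Row play Top with probability p. Expected payoff against X: 6p + (-3)(1−p) = 9p − 3; against Y: (-2)p + 10(1−p) = −12p + 10.
Setting these equal: 9p − 3 = −12p + 10 ⇒ 21p = 13 ⇒ p = 13/21, and the value is (9)·(13/21) − 3 = 18/7.
For Column: with q = P(X), equating Top's and Bottom's payoffs gives 8q − 2 = −13q + 10 ⇒ q = 4/7.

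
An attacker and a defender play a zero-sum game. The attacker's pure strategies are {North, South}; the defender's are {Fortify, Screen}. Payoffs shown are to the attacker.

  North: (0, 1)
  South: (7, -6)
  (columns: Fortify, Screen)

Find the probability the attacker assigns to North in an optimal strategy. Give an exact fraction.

Row minima: North → 0, South → -6; maximin = 0.
Column maxima: Fortify → 7, Screen → 1; minimax = 1.
0 ≠ 1, so there is no saddle point; optimal play is mixed.
Let the attacker play North with probability p. Expected payoff against Fortify: 0p + 7(1−p) = −7p + 7; against Screen: 1p + (-6)(1−p) = 7p − 6.
Setting these equal: −7p + 7 = 7p − 6 ⇒ −14p = -13 ⇒ p = 13/14, and the value is (-7)·(13/14) + 7 = 1/2.
For the defender: with q = P(Fortify), equating North's and South's payoffs gives −q + 1 = 13q − 6 ⇒ q = 1/2.

13/14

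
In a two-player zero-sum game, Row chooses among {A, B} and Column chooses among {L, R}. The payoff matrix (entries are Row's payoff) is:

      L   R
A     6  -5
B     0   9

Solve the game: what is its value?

Row minima: A → -5, B → 0; maximin = 0.
Column maxima: L → 6, R → 9; minimax = 6.
0 ≠ 6, so there is no saddle point; optimal play is mixed.
Let Row play A with probability p. Expected payoff against L: 6p + 0(1−p) = 6p; against R: (-5)p + 9(1−p) = −14p + 9.
Setting these equal: 6p = −14p + 9 ⇒ 20p = 9 ⇒ p = 9/20, and the value is (6)·(9/20) = 27/10.
For Column: with q = P(L), equating A's and B's payoffs gives 11q − 5 = −9q + 9 ⇒ q = 7/10.

27/10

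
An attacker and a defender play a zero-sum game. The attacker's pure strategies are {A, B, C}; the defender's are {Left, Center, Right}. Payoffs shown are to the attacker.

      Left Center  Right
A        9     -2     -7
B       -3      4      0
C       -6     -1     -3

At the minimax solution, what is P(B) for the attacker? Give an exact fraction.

Row minima: A → -7, B → -3, C → -6; maximin = -3.
Column maxima: Left → 9, Center → 4, Right → 0; minimax = 0.
-3 ≠ 0, so there is no saddle point; optimal play is mixed.
C is strictly dominated by B, so the attacker never plays it.
Center is strictly dominated by Right (it gives the attacker strictly more in every row), so the defender never plays it.
On the remaining 2×2 (A, B vs Left, Right):
Let the attacker play A with probability p. Expected payoff against Left: 9p + (-3)(1−p) = 12p − 3; against Right: (-7)p + 0(1−p) = −7p.
Setting these equal: 12p − 3 = −7p ⇒ 19p = 3 ⇒ p = 3/19, and the value is (12)·(3/19) − 3 = -21/19.
For the defender: with q = P(Left), equating A's and B's payoffs gives 16q − 7 = −3q ⇒ q = 7/19.

16/19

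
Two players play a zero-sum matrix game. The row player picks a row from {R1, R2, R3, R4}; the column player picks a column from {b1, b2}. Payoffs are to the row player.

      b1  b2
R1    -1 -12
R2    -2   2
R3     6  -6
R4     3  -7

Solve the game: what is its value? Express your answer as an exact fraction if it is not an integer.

0

Row minima: R1 → -12, R2 → -2, R3 → -6, R4 → -7; maximin = -2.
Column maxima: b1 → 6, b2 → 2; minimax = 2.
-2 ≠ 2, so there is no saddle point; optimal play is mixed.
R1 is strictly dominated by R3, so the row player never plays it.
R4 is strictly dominated by R3, so the row player never plays it.
On the remaining 2×2 (R2, R3 vs b1, b2):
Let the row player play R2 with probability p. Expected payoff against b1: (-2)p + 6(1−p) = −8p + 6; against b2: 2p + (-6)(1−p) = 8p − 6.
Setting these equal: −8p + 6 = 8p − 6 ⇒ −16p = -12 ⇒ p = 3/4, and the value is (-8)·(3/4) + 6 = 0.
For the column player: with q = P(b1), equating R2's and R3's payoffs gives −4q + 2 = 12q − 6 ⇒ q = 1/2.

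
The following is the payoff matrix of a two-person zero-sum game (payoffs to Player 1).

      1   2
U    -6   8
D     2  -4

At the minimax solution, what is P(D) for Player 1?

7/10

Row minima: U → -6, D → -4; maximin = -4.
Column maxima: 1 → 2, 2 → 8; minimax = 2.
-4 ≠ 2, so there is no saddle point; optimal play is mixed.
Let Player 1 play U with probability p. Expected payoff against 1: (-6)p + 2(1−p) = −8p + 2; against 2: 8p + (-4)(1−p) = 12p − 4.
Setting these equal: −8p + 2 = 12p − 4 ⇒ −20p = -6 ⇒ p = 3/10, and the value is (-8)·(3/10) + 2 = -2/5.
For Player 2: with q = P(1), equating U's and D's payoffs gives −14q + 8 = 6q − 4 ⇒ q = 3/5.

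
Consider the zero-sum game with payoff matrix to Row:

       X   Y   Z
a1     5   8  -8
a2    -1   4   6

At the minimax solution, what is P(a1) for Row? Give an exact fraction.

7/20

Row minima: a1 → -8, a2 → -1; maximin = -1.
Column maxima: X → 5, Y → 8, Z → 6; minimax = 5.
-1 ≠ 5, so there is no saddle point; optimal play is mixed.
Y is strictly dominated by X (it gives Row strictly more in every row), so Column never plays it.
On the remaining 2×2 (a1, a2 vs X, Z):
Let Row play a1 with probability p. Expected payoff against X: 5p + (-1)(1−p) = 6p − 1; against Z: (-8)p + 6(1−p) = −14p + 6.
Setting these equal: 6p − 1 = −14p + 6 ⇒ 20p = 7 ⇒ p = 7/20, and the value is (6)·(7/20) − 1 = 11/10.
For Column: with q = P(X), equating a1's and a2's payoffs gives 13q − 8 = −7q + 6 ⇒ q = 7/10.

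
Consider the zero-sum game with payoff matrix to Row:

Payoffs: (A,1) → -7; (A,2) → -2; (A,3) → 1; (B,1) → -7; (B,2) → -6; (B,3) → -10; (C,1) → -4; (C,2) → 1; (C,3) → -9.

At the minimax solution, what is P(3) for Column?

Row minima: A → -7, B → -10, C → -9; maximin = -7.
Column maxima: 1 → -4, 2 → 1, 3 → 1; minimax = -4.
-7 ≠ -4, so there is no saddle point; optimal play is mixed.
B is strictly dominated by C, so Row never plays it.
2 is strictly dominated by 1 (it gives Row strictly more in every row), so Column never plays it.
On the remaining 2×2 (A, C vs 1, 3):
Let Row play A with probability p. Expected payoff against 1: (-7)p + (-4)(1−p) = −3p − 4; against 3: 1p + (-9)(1−p) = 10p − 9.
Setting these equal: −3p − 4 = 10p − 9 ⇒ −13p = -5 ⇒ p = 5/13, and the value is (-3)·(5/13) − 4 = -67/13.
For Column: with q = P(1), equating A's and C's payoffs gives −8q + 1 = 5q − 9 ⇒ q = 10/13.

3/13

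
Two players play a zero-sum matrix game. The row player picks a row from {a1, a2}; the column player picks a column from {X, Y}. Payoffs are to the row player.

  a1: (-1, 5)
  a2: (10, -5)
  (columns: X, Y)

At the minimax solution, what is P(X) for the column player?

Row minima: a1 → -1, a2 → -5; maximin = -1.
Column maxima: X → 10, Y → 5; minimax = 5.
-1 ≠ 5, so there is no saddle point; optimal play is mixed.
Let the row player play a1 with probability p. Expected payoff against X: (-1)p + 10(1−p) = −11p + 10; against Y: 5p + (-5)(1−p) = 10p − 5.
Setting these equal: −11p + 10 = 10p − 5 ⇒ −21p = -15 ⇒ p = 5/7, and the value is (-11)·(5/7) + 10 = 15/7.
For the column player: with q = P(X), equating a1's and a2's payoffs gives −6q + 5 = 15q − 5 ⇒ q = 10/21.

10/21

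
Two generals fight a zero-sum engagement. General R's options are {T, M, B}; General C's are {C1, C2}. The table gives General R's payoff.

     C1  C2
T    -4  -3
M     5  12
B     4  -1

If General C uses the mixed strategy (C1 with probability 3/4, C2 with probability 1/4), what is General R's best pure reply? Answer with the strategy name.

M

Expected payoff of T: (3/4)·(-4) + (1/4)·(-3) = -15/4.
Expected payoff of M: (3/4)·5 + (1/4)·12 = 27/4.
Expected payoff of B: (3/4)·4 + (1/4)·(-1) = 11/4.
The largest is 27/4, so General R's best response is M.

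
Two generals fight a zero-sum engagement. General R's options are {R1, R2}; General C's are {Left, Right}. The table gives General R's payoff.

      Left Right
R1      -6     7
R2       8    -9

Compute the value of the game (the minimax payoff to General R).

Row minima: R1 → -6, R2 → -9; maximin = -6.
Column maxima: Left → 8, Right → 7; minimax = 7.
-6 ≠ 7, so there is no saddle point; optimal play is mixed.
Let General R play R1 with probability p. Expected payoff against Left: (-6)p + 8(1−p) = −14p + 8; against Right: 7p + (-9)(1−p) = 16p − 9.
Setting these equal: −14p + 8 = 16p − 9 ⇒ −30p = -17 ⇒ p = 17/30, and the value is (-14)·(17/30) + 8 = 1/15.
For General C: with q = P(Left), equating R1's and R2's payoffs gives −13q + 7 = 17q − 9 ⇒ q = 8/15.

1/15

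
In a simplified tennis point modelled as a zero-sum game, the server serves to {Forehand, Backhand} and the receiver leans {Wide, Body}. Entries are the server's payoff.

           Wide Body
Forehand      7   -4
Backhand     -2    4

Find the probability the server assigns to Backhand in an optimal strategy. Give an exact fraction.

Row minima: Forehand → -4, Backhand → -2; maximin = -2.
Column maxima: Wide → 7, Body → 4; minimax = 4.
-2 ≠ 4, so there is no saddle point; optimal play is mixed.
Let the server play Forehand with probability p. Expected payoff against Wide: 7p + (-2)(1−p) = 9p − 2; against Body: (-4)p + 4(1−p) = −8p + 4.
Setting these equal: 9p − 2 = −8p + 4 ⇒ 17p = 6 ⇒ p = 6/17, and the value is (9)·(6/17) − 2 = 20/17.
For the receiver: with q = P(Wide), equating Forehand's and Backhand's payoffs gives 11q − 4 = −6q + 4 ⇒ q = 8/17.

11/17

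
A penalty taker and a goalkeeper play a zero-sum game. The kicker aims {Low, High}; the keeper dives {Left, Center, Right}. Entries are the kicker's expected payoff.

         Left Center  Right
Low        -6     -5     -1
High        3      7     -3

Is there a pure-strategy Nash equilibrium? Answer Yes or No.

Row minima: Low → -6, High → -3; maximin = -3.
Column maxima: Left → 3, Center → 7, Right → -1; minimax = -1.
-3 ≠ -1, so no pure-strategy equilibrium exists.

No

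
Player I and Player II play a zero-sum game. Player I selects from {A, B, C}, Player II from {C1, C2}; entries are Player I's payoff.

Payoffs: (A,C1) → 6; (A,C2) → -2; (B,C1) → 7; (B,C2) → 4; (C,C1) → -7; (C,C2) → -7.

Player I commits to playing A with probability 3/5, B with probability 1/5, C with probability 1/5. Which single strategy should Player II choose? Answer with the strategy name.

C2

If Player II plays C1, Player I's expected payoff is (3/5)·6 + (1/5)·7 + (1/5)·(-7) = 18/5.
If Player II plays C2, Player I's expected payoff is (3/5)·(-2) + (1/5)·4 + (1/5)·(-7) = -9/5.
Player II minimizes Player I's payoff; the smallest is -9/5, so the best response is C2.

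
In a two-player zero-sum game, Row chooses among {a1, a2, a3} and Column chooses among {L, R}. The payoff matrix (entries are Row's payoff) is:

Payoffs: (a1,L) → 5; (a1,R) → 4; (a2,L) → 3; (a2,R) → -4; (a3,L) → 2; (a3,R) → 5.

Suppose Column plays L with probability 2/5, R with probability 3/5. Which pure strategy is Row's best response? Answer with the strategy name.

Expected payoff of a1: (2/5)·5 + (3/5)·4 = 22/5.
Expected payoff of a2: (2/5)·3 + (3/5)·(-4) = -6/5.
Expected payoff of a3: (2/5)·2 + (3/5)·5 = 19/5.
The largest is 22/5, so Row's best response is a1.

a1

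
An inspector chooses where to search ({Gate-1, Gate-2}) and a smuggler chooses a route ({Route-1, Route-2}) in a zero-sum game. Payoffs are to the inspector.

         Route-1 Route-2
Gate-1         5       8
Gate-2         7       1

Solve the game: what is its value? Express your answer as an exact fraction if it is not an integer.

Row minima: Gate-1 → 5, Gate-2 → 1; maximin = 5.
Column maxima: Route-1 → 7, Route-2 → 8; minimax = 7.
5 ≠ 7, so there is no saddle point; optimal play is mixed.
Let the inspector play Gate-1 with probability p. Expected payoff against Route-1: 5p + 7(1−p) = −2p + 7; against Route-2: 8p + 1(1−p) = 7p + 1.
Setting these equal: −2p + 7 = 7p + 1 ⇒ −9p = -6 ⇒ p = 2/3, and the value is (-2)·(2/3) + 7 = 17/3.
For the smuggler: with q = P(Route-1), equating Gate-1's and Gate-2's payoffs gives −3q + 8 = 6q + 1 ⇒ q = 7/9.

17/3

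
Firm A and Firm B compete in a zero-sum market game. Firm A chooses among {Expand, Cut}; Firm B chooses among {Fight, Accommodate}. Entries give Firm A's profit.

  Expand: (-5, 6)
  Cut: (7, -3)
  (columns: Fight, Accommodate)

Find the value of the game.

9/7

Row minima: Expand → -5, Cut → -3; maximin = -3.
Column maxima: Fight → 7, Accommodate → 6; minimax = 6.
-3 ≠ 6, so there is no saddle point; optimal play is mixed.
Let Firm A play Expand with probability p. Expected payoff against Fight: (-5)p + 7(1−p) = −12p + 7; against Accommodate: 6p + (-3)(1−p) = 9p − 3.
Setting these equal: −12p + 7 = 9p − 3 ⇒ −21p = -10 ⇒ p = 10/21, and the value is (-12)·(10/21) + 7 = 9/7.
For Firm B: with q = P(Fight), equating Expand's and Cut's payoffs gives −11q + 6 = 10q − 3 ⇒ q = 3/7.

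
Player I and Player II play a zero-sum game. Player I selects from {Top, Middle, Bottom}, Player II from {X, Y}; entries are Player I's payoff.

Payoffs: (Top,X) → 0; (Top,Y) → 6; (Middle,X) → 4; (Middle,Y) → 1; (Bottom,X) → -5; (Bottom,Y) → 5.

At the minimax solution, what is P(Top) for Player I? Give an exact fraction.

Row minima: Top → 0, Middle → 1, Bottom → -5; maximin = 1.
Column maxima: X → 4, Y → 6; minimax = 4.
1 ≠ 4, so there is no saddle point; optimal play is mixed.
Bottom is strictly dominated by Top, so Player I never plays it.
On the remaining 2×2 (Top, Middle vs X, Y):
Let Player I play Top with probability p. Expected payoff against X: 0p + 4(1−p) = −4p + 4; against Y: 6p + 1(1−p) = 5p + 1.
Setting these equal: −4p + 4 = 5p + 1 ⇒ −9p = -3 ⇒ p = 1/3, and the value is (-4)·(1/3) + 4 = 8/3.
For Player II: with q = P(X), equating Top's and Middle's payoffs gives −6q + 6 = 3q + 1 ⇒ q = 5/9.

1/3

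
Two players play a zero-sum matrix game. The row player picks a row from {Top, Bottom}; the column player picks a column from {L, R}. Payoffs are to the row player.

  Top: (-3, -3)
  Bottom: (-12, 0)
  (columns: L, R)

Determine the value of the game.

Row minima: Top → -3, Bottom → -12; maximin = -3.
Column maxima: L → -3, R → 0; minimax = -3.
Since maximin = minimax = -3, there is a saddle point and the value is -3.

-3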